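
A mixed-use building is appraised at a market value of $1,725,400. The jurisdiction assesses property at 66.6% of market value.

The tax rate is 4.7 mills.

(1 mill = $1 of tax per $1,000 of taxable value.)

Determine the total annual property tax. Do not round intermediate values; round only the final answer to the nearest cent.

Assessed value = $1,725,400 × 0.666 = $1,149,116.4
Tax = $1,149,116.4 × 0.0047 = $5,400.84708

$5,400.85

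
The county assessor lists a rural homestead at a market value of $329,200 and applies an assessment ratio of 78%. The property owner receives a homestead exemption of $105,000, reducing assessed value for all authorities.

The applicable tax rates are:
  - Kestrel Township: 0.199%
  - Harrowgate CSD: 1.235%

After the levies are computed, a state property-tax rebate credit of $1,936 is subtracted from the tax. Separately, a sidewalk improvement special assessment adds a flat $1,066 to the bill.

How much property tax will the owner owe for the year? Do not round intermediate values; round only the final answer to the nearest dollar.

Assessed value = $329,200 × 0.78 = $256,776
Taxable value = $256,776 − $105,000 = $151,776
Kestrel Township: $151,776 × 0.00199 = $302.03424
Harrowgate CSD: $151,776 × 0.01235 = $1,874.4336
Levies subtotal = $2,176.46784
After credit = $2,176.46784 − $1,936 = $240.46784
Total = $240.46784 + $1,066 = $1,306.46784

$1,306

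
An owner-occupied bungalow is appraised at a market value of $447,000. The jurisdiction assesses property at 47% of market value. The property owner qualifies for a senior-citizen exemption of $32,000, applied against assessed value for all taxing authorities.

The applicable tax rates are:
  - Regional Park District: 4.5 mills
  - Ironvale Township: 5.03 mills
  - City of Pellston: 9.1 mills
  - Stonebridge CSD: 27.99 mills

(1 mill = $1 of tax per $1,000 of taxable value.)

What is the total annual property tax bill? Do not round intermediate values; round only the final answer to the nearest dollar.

$8,303

Assessed value = $447,000 × 0.47 = $210,090
Taxable value = $210,090 − $32,000 = $178,090
Regional Park District: $178,090 × 0.0045 = $801.405
Ironvale Township: $178,090 × 0.00503 = $895.7927
City of Pellston: $178,090 × 0.0091 = $1,620.619
Stonebridge CSD: $178,090 × 0.02799 = $4,984.7391
Total = $801.405 + $895.7927 + $1,620.619 + $4,984.7391 = $8,302.5558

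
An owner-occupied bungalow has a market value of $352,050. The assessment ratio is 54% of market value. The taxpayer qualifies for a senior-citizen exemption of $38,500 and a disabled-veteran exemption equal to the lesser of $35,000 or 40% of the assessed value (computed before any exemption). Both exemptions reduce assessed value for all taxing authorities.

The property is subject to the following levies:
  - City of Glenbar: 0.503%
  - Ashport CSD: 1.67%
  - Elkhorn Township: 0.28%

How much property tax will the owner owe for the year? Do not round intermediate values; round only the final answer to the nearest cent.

Assessed value = $352,050 × 0.54 = $190,107
Disabled-veteran exemption = min($35,000, 40% × $190,107) = min($35,000, $76,042.8) = $35,000 (dollar cap binds)
Taxable value = $190,107 − $38,500 − $35,000 = $116,607
City of Glenbar: $116,607 × 0.00503 = $586.53321
Ashport CSD: $116,607 × 0.0167 = $1,947.3369
Elkhorn Township: $116,607 × 0.0028 = $326.4996
Total = $2,860.36971

$2,860.37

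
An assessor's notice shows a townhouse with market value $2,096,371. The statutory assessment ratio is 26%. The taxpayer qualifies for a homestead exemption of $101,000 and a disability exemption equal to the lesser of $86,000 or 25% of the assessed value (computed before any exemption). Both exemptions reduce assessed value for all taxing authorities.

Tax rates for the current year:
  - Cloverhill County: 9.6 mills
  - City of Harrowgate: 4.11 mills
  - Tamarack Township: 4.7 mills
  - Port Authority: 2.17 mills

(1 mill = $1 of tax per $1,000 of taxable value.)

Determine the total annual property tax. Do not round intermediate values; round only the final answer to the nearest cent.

$7,368.80

Assessed value = $2,096,371 × 0.26 = $545,056.46
Disability exemption = min($86,000, 25% × $545,056.46) = min($86,000, $136,264.115) = $86,000 (dollar cap binds)
Taxable value = $545,056.46 − $101,000 − $86,000 = $358,056.46
Cloverhill County: $358,056.46 × 0.0096 = $3,437.342016
City of Harrowgate: $358,056.46 × 0.00411 = $1,471.6120506
Tamarack Township: $358,056.46 × 0.0047 = $1,682.865362
Port Authority: $358,056.46 × 0.00217 = $776.9825182
Total = $7,368.8019468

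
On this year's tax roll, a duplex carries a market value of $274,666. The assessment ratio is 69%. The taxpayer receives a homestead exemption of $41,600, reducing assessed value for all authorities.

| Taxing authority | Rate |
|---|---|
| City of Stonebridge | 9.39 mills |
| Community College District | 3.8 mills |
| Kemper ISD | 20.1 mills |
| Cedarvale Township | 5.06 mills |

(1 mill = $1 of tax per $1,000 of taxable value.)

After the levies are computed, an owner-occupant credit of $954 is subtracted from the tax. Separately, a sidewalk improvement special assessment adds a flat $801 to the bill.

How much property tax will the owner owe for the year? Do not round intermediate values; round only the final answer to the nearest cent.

Assessed value = $274,666 × 0.69 = $189,519.54
Taxable value = $189,519.54 − $41,600 = $147,919.54
City of Stonebridge: $147,919.54 × 0.00939 = $1,388.9644806
Community College District: $147,919.54 × 0.0038 = $562.094252
Kemper ISD: $147,919.54 × 0.0201 = $2,973.182754
Cedarvale Township: $147,919.54 × 0.00506 = $748.4728724
Levies subtotal = $5,672.714359
After credit = $5,672.714359 − $954 = $4,718.714359
Total = $4,718.714359 + $801 = $5,519.714359

$5,519.71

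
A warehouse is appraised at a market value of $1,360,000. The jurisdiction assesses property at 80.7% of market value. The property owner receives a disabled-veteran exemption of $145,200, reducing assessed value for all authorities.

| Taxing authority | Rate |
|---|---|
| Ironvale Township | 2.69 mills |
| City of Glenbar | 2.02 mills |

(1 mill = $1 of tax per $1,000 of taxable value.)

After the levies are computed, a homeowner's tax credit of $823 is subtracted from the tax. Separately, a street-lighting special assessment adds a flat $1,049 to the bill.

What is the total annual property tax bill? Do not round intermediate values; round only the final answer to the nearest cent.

$4,711.43

Assessed value = $1,360,000 × 0.807 = $1,097,520
Taxable value = $1,097,520 − $145,200 = $952,320
Ironvale Township: $952,320 × 0.00269 = $2,561.7408
City of Glenbar: $952,320 × 0.00202 = $1,923.6864
Levies subtotal = $4,485.4272
After credit = $4,485.4272 − $823 = $3,662.4272
Total = $3,662.4272 + $1,049 = $4,711.4272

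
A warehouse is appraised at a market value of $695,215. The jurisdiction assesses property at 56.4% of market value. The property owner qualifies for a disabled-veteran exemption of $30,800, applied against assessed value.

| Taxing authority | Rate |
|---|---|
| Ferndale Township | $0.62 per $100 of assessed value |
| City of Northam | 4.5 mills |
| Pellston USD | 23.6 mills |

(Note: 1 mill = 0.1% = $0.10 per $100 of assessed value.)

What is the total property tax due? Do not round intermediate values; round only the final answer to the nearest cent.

$12,392.63

Assessed value = $695,215 × 0.564 = $392,101.26
Taxable value = $392,101.26 − $30,800 = $361,301.26
Ferndale Township: $361,301.26 × 0.0062 = $2,240.067812
City of Northam: $361,301.26 × 0.0045 = $1,625.85567
Pellston USD: $361,301.26 × 0.0236 = $8,526.709736
Total = $12,392.633218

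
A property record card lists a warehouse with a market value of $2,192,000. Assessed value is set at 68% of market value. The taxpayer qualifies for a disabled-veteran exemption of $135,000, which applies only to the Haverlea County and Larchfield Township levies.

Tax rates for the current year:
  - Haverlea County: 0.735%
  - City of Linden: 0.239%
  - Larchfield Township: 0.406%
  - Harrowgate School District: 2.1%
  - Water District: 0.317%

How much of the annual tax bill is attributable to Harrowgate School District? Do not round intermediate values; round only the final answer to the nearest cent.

$31,301.76

Assessed value = $2,192,000 × 0.68 = $1,490,560
Harrowgate School District taxable value = $1,490,560 (exemption does not apply)
Harrowgate School District levy = $1,490,560 × 0.021 = $31,301.76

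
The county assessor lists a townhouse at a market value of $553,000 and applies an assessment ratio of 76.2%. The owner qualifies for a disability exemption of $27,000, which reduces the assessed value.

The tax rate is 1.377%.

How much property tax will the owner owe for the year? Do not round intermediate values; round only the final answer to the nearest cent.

Assessed value = $553,000 × 0.762 = $421,386
Taxable value = $421,386 − $27,000 = $394,386
Tax = $394,386 × 0.01377 = $5,430.69522

$5,430.70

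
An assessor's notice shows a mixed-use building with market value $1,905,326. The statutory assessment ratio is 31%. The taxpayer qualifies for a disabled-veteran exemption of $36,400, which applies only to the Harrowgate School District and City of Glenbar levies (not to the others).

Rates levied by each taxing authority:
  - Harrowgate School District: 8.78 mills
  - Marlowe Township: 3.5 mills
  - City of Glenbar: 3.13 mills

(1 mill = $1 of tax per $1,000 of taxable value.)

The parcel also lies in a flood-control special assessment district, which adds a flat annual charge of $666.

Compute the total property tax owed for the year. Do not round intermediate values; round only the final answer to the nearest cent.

$9,334.41

Assessed value = $1,905,326 × 0.31 = $590,651.06
Harrowgate School District: ($590,651.06 − $36,400) × 0.00878 = $554,251.06 × 0.00878 = $4,866.3243068
Marlowe Township: $590,651.06 × 0.0035 = $2,067.27871
City of Glenbar: ($590,651.06 − $36,400) × 0.00313 = $554,251.06 × 0.00313 = $1,734.8058178
Levies subtotal = $8,668.4088346
Total = $8,668.4088346 + $666 = $9,334.4088346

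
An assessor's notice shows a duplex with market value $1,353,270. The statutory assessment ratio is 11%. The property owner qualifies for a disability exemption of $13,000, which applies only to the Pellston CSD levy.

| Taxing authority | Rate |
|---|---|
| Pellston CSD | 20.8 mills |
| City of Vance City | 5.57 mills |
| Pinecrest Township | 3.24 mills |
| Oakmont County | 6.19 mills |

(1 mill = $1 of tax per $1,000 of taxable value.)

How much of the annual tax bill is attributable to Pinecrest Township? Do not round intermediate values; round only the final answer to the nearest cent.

Assessed value = $1,353,270 × 0.11 = $148,859.7
Pinecrest Township taxable value = $148,859.7 (exemption does not apply)
Pinecrest Township levy = $148,859.7 × 0.00324 = $482.305428

$482.31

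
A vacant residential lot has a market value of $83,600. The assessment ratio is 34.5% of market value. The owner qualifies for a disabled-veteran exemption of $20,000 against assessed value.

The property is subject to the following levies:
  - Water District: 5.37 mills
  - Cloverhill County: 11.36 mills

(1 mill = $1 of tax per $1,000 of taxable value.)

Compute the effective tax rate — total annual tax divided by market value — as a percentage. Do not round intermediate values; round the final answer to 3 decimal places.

0.177%

Assessed value = $83,600 × 0.345 = $28,842
Taxable value = $28,842 − $20,000 = $8,842
Water District: $8,842 × 0.00537 = $47.48154
Cloverhill County: $8,842 × 0.01136 = $100.44512
Total tax = $147.92666
Effective rate = $147.92666 ÷ $83,600 = 0.177% of market value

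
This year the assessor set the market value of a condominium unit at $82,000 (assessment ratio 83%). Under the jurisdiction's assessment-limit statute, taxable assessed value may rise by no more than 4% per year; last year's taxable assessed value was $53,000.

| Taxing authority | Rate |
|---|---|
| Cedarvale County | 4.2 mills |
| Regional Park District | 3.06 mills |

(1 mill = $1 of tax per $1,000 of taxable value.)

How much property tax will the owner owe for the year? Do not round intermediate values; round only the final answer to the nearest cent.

$400.17

Uncapped assessed value = $82,000 × 0.83 = $68,060
Cap limit = $53,000 × 1.04 = $55,120
Taxable assessed value = min($68,060, $55,120) = $55,120 (cap binds)
Cedarvale County: $55,120 × 0.0042 = $231.504
Regional Park District: $55,120 × 0.00306 = $168.6672
Total = $400.1712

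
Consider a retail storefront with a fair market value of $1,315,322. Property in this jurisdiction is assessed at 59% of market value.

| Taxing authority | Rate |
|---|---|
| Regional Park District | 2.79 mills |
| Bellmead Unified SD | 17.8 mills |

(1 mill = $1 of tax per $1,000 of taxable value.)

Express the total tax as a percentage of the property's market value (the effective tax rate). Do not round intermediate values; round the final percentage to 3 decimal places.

Assessed value = $1,315,322 × 0.59 = $776,039.98
Regional Park District: $776,039.98 × 0.00279 = $2,165.1515442
Bellmead Unified SD: $776,039.98 × 0.0178 = $13,813.511644
Total tax = $15,978.6631882
Effective rate = $15,978.6631882 ÷ $1,315,322 = 1.215% of market value

1.215%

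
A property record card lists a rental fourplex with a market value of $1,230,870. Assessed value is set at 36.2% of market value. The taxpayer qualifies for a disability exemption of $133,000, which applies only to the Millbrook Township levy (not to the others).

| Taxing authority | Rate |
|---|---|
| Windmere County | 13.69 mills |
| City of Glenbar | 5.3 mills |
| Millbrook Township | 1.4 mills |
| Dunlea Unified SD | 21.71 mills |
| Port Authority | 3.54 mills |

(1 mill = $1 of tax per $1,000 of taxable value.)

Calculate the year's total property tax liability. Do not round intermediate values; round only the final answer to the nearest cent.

Assessed value = $1,230,870 × 0.362 = $445,574.94
Windmere County: $445,574.94 × 0.01369 = $6,099.9209286
City of Glenbar: $445,574.94 × 0.0053 = $2,361.547182
Millbrook Township: ($445,574.94 − $133,000) × 0.0014 = $312,574.94 × 0.0014 = $437.604916
Dunlea Unified SD: $445,574.94 × 0.02171 = $9,673.4319474
Port Authority: $445,574.94 × 0.00354 = $1,577.3352876
Total = $20,149.8402616

$20,149.84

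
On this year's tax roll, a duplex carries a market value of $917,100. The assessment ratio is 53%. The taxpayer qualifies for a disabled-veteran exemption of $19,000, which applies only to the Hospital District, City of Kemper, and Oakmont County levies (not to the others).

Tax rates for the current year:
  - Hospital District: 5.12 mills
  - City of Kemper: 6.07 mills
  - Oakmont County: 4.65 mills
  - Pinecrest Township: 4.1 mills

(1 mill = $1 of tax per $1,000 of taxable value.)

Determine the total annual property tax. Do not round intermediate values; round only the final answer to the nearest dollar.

$9,391

Assessed value = $917,100 × 0.53 = $486,063
Hospital District: ($486,063 − $19,000) × 0.00512 = $467,063 × 0.00512 = $2,391.36256
City of Kemper: ($486,063 − $19,000) × 0.00607 = $467,063 × 0.00607 = $2,835.07241
Oakmont County: ($486,063 − $19,000) × 0.00465 = $467,063 × 0.00465 = $2,171.84295
Pinecrest Township: $486,063 × 0.0041 = $1,992.8583
Total = $9,391.13622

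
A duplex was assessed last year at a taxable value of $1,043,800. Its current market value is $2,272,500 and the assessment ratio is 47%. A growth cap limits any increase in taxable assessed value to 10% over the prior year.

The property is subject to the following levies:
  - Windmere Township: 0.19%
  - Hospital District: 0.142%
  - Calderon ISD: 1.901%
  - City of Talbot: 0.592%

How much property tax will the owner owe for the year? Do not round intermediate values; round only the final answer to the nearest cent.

$30,173.12

Uncapped assessed value = $2,272,500 × 0.47 = $1,068,075
Cap limit = $1,043,800 × 1.1 = $1,148,180
Taxable assessed value = min($1,068,075, $1,148,180) = $1,068,075 (cap does not bind)
Windmere Township: $1,068,075 × 0.0019 = $2,029.3425
Hospital District: $1,068,075 × 0.00142 = $1,516.6665
Calderon ISD: $1,068,075 × 0.01901 = $20,304.10575
City of Talbot: $1,068,075 × 0.00592 = $6,323.004
Total = $30,173.11875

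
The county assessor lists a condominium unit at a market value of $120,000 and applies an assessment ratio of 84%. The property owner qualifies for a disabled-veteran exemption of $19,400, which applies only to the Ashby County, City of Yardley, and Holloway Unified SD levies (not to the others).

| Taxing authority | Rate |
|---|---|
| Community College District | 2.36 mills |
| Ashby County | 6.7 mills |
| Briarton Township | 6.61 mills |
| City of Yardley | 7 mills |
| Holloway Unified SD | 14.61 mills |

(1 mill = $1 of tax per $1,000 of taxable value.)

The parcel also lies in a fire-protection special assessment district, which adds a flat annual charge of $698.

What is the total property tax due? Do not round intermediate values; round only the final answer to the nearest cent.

$3,906.61

Assessed value = $120,000 × 0.84 = $100,800
Community College District: $100,800 × 0.00236 = $237.888
Ashby County: ($100,800 − $19,400) × 0.0067 = $81,400 × 0.0067 = $545.38
Briarton Township: $100,800 × 0.00661 = $666.288
City of Yardley: ($100,800 − $19,400) × 0.007 = $81,400 × 0.007 = $569.8
Holloway Unified SD: ($100,800 − $19,400) × 0.01461 = $81,400 × 0.01461 = $1,189.254
Levies subtotal = $3,208.61
Total = $3,208.61 + $698 = $3,906.61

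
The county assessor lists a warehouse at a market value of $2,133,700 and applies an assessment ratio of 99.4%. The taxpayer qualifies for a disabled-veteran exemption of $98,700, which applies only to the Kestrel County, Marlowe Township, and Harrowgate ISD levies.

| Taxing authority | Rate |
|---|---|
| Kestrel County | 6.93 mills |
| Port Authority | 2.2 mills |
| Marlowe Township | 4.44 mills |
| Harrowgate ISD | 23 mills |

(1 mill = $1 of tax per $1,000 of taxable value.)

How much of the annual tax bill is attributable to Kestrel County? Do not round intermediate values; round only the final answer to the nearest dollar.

Assessed value = $2,133,700 × 0.994 = $2,120,897.8
Kestrel County taxable value = $2,120,897.8 − $98,700 = $2,022,197.8
Kestrel County levy = $2,022,197.8 × 0.00693 = $14,013.830754

$14,014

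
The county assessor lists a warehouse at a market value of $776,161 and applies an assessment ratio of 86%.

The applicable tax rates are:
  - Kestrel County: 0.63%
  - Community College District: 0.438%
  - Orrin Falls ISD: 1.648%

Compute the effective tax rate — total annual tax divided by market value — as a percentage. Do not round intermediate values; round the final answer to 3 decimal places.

Assessed value = $776,161 × 0.86 = $667,498.46
Kestrel County: $667,498.46 × 0.0063 = $4,205.240298
Community College District: $667,498.46 × 0.00438 = $2,923.6432548
Orrin Falls ISD: $667,498.46 × 0.01648 = $11,000.3746208
Total tax = $18,129.2581736
Effective rate = $18,129.2581736 ÷ $776,161 = 2.336% of market value

2.336%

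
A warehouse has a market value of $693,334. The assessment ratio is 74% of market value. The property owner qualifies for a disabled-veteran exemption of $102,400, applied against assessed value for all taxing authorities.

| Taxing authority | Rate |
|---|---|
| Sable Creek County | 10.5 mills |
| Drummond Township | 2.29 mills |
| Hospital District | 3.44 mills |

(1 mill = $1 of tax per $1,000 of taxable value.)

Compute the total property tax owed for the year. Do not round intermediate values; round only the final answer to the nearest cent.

Assessed value = $693,334 × 0.74 = $513,067.16
Taxable value = $513,067.16 − $102,400 = $410,667.16
Sable Creek County: $410,667.16 × 0.0105 = $4,312.00518
Drummond Township: $410,667.16 × 0.00229 = $940.4277964
Hospital District: $410,667.16 × 0.00344 = $1,412.6950304
Total = $4,312.00518 + $940.4277964 + $1,412.6950304 = $6,665.1280068

$6,665.13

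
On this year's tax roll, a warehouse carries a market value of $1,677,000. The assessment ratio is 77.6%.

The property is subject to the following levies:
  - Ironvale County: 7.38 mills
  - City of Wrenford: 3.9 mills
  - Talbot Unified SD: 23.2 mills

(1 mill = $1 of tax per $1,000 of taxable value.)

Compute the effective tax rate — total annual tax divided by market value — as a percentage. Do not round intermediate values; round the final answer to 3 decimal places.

Assessed value = $1,677,000 × 0.776 = $1,301,352
Ironvale County: $1,301,352 × 0.00738 = $9,603.97776
City of Wrenford: $1,301,352 × 0.0039 = $5,075.2728
Talbot Unified SD: $1,301,352 × 0.0232 = $30,191.3664
Total tax = $44,870.61696
Effective rate = $44,870.61696 ÷ $1,677,000 = 2.676% of market value

2.676%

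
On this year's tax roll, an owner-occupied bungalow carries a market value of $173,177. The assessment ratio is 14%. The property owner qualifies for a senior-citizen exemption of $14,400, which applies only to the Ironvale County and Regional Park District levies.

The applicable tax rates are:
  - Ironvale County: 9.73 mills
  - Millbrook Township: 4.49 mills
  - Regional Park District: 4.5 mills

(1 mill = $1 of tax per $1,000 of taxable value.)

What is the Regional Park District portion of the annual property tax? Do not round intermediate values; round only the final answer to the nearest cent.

Assessed value = $173,177 × 0.14 = $24,244.78
Regional Park District taxable value = $24,244.78 − $14,400 = $9,844.78
Regional Park District levy = $9,844.78 × 0.0045 = $44.30151

$44.30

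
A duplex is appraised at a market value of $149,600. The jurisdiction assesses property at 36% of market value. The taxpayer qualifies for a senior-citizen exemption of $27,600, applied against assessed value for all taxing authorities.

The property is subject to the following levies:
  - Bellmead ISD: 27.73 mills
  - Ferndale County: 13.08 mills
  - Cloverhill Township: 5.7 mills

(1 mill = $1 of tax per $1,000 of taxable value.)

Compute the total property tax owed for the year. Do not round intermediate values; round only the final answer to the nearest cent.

Assessed value = $149,600 × 0.36 = $53,856
Taxable value = $53,856 − $27,600 = $26,256
Bellmead ISD: $26,256 × 0.02773 = $728.07888
Ferndale County: $26,256 × 0.01308 = $343.42848
Cloverhill Township: $26,256 × 0.0057 = $149.6592
Total = $728.07888 + $343.42848 + $149.6592 = $1,221.16656

$1,221.17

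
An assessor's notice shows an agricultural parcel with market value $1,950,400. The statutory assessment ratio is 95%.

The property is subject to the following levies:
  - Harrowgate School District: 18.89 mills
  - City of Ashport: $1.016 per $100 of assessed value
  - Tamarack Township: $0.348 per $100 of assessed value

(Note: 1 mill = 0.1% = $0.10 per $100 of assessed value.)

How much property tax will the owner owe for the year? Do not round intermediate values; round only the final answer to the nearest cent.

$60,274.19

Assessed value = $1,950,400 × 0.95 = $1,852,880
Harrowgate School District: $1,852,880 × 0.01889 = $35,000.9032
City of Ashport: $1,852,880 × 0.01016 = $18,825.2608
Tamarack Township: $1,852,880 × 0.00348 = $6,448.0224
Total = $60,274.1864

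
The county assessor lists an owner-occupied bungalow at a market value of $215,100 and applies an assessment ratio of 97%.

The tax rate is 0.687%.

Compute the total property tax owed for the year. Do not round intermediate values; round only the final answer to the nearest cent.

$1,433.40

Assessed value = $215,100 × 0.97 = $208,647
Tax = $208,647 × 0.00687 = $1,433.40489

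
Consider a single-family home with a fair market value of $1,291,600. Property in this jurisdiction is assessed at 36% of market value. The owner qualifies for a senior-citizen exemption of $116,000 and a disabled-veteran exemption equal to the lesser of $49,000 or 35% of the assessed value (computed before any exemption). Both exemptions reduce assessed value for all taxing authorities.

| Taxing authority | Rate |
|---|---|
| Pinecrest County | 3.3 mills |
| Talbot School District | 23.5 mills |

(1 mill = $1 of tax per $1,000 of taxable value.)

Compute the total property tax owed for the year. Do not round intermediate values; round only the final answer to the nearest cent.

Assessed value = $1,291,600 × 0.36 = $464,976
Disabled-veteran exemption = min($49,000, 35% × $464,976) = min($49,000, $162,741.6) = $49,000 (dollar cap binds)
Taxable value = $464,976 − $116,000 − $49,000 = $299,976
Pinecrest County: $299,976 × 0.0033 = $989.9208
Talbot School District: $299,976 × 0.0235 = $7,049.436
Total = $8,039.3568

$8,039.36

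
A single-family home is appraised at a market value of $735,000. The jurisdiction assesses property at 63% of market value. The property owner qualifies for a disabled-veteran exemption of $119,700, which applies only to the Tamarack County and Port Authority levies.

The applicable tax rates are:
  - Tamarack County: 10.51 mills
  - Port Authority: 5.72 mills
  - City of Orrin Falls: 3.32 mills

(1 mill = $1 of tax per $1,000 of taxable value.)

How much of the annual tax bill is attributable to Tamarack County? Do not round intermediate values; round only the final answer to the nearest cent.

Assessed value = $735,000 × 0.63 = $463,050
Tamarack County taxable value = $463,050 − $119,700 = $343,350
Tamarack County levy = $343,350 × 0.01051 = $3,608.6085

$3,608.61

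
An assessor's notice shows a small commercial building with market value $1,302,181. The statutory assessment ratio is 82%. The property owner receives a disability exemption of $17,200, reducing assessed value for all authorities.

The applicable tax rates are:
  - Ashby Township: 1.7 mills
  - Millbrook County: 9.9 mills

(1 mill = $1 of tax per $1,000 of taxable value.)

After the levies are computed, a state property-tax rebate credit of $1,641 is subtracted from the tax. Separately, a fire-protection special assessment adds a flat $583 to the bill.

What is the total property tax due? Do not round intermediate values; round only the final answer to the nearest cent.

$11,128.83

Assessed value = $1,302,181 × 0.82 = $1,067,788.42
Taxable value = $1,067,788.42 − $17,200 = $1,050,588.42
Ashby Township: $1,050,588.42 × 0.0017 = $1,786.000314
Millbrook County: $1,050,588.42 × 0.0099 = $10,400.825358
Levies subtotal = $12,186.825672
After credit = $12,186.825672 − $1,641 = $10,545.825672
Total = $10,545.825672 + $583 = $11,128.825672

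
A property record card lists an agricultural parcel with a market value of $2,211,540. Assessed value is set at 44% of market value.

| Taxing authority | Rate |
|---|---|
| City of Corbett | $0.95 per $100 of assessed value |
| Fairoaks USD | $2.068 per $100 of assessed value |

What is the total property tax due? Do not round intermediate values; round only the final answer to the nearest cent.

Assessed value = $2,211,540 × 0.44 = $973,077.6
City of Corbett: $973,077.6 × 0.0095 = $9,244.2372
Fairoaks USD: $973,077.6 × 0.02068 = $20,123.244768
Total = $9,244.2372 + $20,123.244768 = $29,367.481968

$29,367.48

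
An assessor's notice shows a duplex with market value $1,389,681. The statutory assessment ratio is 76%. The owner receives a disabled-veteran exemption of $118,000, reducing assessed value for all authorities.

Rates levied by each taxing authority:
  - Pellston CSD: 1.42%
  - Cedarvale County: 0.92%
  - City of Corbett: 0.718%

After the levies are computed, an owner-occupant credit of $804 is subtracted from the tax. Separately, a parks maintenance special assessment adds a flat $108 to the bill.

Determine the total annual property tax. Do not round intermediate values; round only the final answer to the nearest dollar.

$27,993

Assessed value = $1,389,681 × 0.76 = $1,056,157.56
Taxable value = $1,056,157.56 − $118,000 = $938,157.56
Pellston CSD: $938,157.56 × 0.0142 = $13,321.837352
Cedarvale County: $938,157.56 × 0.0092 = $8,631.049552
City of Corbett: $938,157.56 × 0.00718 = $6,735.9712808
Levies subtotal = $28,688.8581848
After credit = $28,688.8581848 − $804 = $27,884.8581848
Total = $27,884.8581848 + $108 = $27,992.8581848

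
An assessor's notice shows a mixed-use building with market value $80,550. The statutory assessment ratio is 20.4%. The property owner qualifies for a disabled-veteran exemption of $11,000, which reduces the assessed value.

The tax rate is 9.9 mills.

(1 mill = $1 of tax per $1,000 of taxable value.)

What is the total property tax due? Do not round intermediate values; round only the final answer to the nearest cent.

$53.78

Assessed value = $80,550 × 0.204 = $16,432.2
Taxable value = $16,432.2 − $11,000 = $5,432.2
Tax = $5,432.2 × 0.0099 = $53.77878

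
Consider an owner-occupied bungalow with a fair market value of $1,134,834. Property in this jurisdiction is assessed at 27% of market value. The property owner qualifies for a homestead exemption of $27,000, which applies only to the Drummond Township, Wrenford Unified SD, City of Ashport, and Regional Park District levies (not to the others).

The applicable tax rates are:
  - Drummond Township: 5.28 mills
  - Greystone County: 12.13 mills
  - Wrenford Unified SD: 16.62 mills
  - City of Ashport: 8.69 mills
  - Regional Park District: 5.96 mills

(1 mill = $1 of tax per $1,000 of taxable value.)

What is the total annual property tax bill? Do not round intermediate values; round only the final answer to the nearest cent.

Assessed value = $1,134,834 × 0.27 = $306,405.18
Drummond Township: ($306,405.18 − $27,000) × 0.00528 = $279,405.18 × 0.00528 = $1,475.2593504
Greystone County: $306,405.18 × 0.01213 = $3,716.6948334
Wrenford Unified SD: ($306,405.18 − $27,000) × 0.01662 = $279,405.18 × 0.01662 = $4,643.7140916
City of Ashport: ($306,405.18 − $27,000) × 0.00869 = $279,405.18 × 0.00869 = $2,428.0310142
Regional Park District: ($306,405.18 − $27,000) × 0.00596 = $279,405.18 × 0.00596 = $1,665.2548728
Total = $13,928.9541624

$13,928.95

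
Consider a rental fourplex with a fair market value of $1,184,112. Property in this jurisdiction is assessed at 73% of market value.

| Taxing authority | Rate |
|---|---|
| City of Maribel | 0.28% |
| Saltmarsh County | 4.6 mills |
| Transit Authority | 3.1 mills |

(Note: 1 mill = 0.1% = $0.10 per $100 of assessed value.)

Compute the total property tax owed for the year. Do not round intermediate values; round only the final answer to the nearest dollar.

$9,076

Assessed value = $1,184,112 × 0.73 = $864,401.76
City of Maribel: $864,401.76 × 0.0028 = $2,420.324928
Saltmarsh County: $864,401.76 × 0.0046 = $3,976.248096
Transit Authority: $864,401.76 × 0.0031 = $2,679.645456
Total = $9,076.21848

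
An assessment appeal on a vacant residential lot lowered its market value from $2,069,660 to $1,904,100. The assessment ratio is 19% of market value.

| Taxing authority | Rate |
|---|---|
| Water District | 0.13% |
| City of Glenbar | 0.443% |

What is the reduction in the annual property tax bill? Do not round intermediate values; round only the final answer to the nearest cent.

$180.25

Old assessed value = $2,069,660 × 0.19 = $393,235.4
New assessed value = $1,904,100 × 0.19 = $361,779
Combined rate = 0.0013 + 0.00443 = 0.00573
Old tax = $393,235.4 × 0.00573 = $2,253.238842
New tax = $361,779 × 0.00573 = $2,072.99367
Reduction = $2,253.238842 − $2,072.99367 = $180.245172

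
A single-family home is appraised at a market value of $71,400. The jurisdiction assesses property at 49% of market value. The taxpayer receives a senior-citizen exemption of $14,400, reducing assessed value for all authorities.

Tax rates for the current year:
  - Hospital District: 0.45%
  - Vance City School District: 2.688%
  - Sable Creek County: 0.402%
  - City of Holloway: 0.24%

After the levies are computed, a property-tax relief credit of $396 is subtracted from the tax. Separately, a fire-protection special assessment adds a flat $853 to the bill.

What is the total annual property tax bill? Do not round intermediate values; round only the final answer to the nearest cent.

$1,235.15

Assessed value = $71,400 × 0.49 = $34,986
Taxable value = $34,986 − $14,400 = $20,586
Hospital District: $20,586 × 0.0045 = $92.637
Vance City School District: $20,586 × 0.02688 = $553.35168
Sable Creek County: $20,586 × 0.00402 = $82.75572
City of Holloway: $20,586 × 0.0024 = $49.4064
Levies subtotal = $778.1508
After credit = $778.1508 − $396 = $382.1508
Total = $382.1508 + $853 = $1,235.1508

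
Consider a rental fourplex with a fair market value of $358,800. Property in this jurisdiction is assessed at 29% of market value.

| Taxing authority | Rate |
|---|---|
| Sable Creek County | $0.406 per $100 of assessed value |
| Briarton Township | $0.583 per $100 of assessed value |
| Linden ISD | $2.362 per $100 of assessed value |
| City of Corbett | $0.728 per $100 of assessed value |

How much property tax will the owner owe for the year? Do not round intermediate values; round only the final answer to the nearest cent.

Assessed value = $358,800 × 0.29 = $104,052
Sable Creek County: $104,052 × 0.00406 = $422.45112
Briarton Township: $104,052 × 0.00583 = $606.62316
Linden ISD: $104,052 × 0.02362 = $2,457.70824
City of Corbett: $104,052 × 0.00728 = $757.49856
Total = $422.45112 + $606.62316 + $2,457.70824 + $757.49856 = $4,244.28108

$4,244.28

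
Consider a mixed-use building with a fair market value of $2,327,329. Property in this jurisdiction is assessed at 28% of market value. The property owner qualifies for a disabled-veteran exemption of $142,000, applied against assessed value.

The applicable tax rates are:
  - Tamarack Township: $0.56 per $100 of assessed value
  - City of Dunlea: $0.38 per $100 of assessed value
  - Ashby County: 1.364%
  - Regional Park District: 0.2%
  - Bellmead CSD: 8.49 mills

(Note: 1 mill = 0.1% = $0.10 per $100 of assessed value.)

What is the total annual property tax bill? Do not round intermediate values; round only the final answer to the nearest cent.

Assessed value = $2,327,329 × 0.28 = $651,652.12
Taxable value = $651,652.12 − $142,000 = $509,652.12
Tamarack Township: $509,652.12 × 0.0056 = $2,854.051872
City of Dunlea: $509,652.12 × 0.0038 = $1,936.678056
Ashby County: $509,652.12 × 0.01364 = $6,951.6549168
Regional Park District: $509,652.12 × 0.002 = $1,019.30424
Bellmead CSD: $509,652.12 × 0.00849 = $4,326.9464988
Total = $17,088.6355836

$17,088.64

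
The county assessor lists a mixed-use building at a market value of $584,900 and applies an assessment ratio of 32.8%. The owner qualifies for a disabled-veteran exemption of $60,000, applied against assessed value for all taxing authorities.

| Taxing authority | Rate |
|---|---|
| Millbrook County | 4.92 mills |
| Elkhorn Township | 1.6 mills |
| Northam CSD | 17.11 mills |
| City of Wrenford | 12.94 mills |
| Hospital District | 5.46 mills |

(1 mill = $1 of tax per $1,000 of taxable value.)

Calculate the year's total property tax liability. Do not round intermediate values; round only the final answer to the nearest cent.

$5,541.54

Assessed value = $584,900 × 0.328 = $191,847.2
Taxable value = $191,847.2 − $60,000 = $131,847.2
Millbrook County: $131,847.2 × 0.00492 = $648.688224
Elkhorn Township: $131,847.2 × 0.0016 = $210.95552
Northam CSD: $131,847.2 × 0.01711 = $2,255.905592
City of Wrenford: $131,847.2 × 0.01294 = $1,706.102768
Hospital District: $131,847.2 × 0.00546 = $719.885712
Total = $648.688224 + $210.95552 + $2,255.905592 + $1,706.102768 + $719.885712 = $5,541.537816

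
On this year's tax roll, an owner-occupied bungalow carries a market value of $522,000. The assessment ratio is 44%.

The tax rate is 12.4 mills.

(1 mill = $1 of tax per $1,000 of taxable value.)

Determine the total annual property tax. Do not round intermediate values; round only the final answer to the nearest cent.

Assessed value = $522,000 × 0.44 = $229,680
Tax = $229,680 × 0.0124 = $2,848.032

$2,848.03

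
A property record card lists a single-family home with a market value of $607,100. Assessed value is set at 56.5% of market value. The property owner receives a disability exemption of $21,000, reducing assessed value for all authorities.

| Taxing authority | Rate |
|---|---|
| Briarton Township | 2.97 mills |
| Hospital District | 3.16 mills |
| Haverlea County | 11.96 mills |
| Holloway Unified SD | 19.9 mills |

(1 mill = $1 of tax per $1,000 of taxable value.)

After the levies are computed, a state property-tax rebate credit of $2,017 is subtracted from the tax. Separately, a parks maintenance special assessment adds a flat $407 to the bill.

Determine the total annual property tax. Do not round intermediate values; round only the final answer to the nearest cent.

Assessed value = $607,100 × 0.565 = $343,011.5
Taxable value = $343,011.5 − $21,000 = $322,011.5
Briarton Township: $322,011.5 × 0.00297 = $956.374155
Hospital District: $322,011.5 × 0.00316 = $1,017.55634
Haverlea County: $322,011.5 × 0.01196 = $3,851.25754
Holloway Unified SD: $322,011.5 × 0.0199 = $6,408.02885
Levies subtotal = $12,233.216885
After credit = $12,233.216885 − $2,017 = $10,216.216885
Total = $10,216.216885 + $407 = $10,623.216885

$10,623.22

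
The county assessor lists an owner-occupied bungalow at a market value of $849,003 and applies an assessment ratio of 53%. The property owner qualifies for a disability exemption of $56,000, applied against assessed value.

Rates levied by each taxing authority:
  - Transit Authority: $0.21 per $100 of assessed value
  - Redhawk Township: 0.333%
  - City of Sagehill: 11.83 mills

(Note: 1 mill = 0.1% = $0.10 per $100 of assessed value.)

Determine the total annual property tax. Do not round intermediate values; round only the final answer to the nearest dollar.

Assessed value = $849,003 × 0.53 = $449,971.59
Taxable value = $449,971.59 − $56,000 = $393,971.59
Transit Authority: $393,971.59 × 0.0021 = $827.340339
Redhawk Township: $393,971.59 × 0.00333 = $1,311.9253947
City of Sagehill: $393,971.59 × 0.01183 = $4,660.6839097
Total = $6,799.9496434

$6,800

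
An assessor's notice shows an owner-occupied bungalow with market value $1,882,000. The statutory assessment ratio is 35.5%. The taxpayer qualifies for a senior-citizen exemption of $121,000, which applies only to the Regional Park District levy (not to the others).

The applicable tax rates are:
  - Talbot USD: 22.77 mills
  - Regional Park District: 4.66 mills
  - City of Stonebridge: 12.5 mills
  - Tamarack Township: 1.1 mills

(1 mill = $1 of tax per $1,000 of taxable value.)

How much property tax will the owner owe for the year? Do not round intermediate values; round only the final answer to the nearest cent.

Assessed value = $1,882,000 × 0.355 = $668,110
Talbot USD: $668,110 × 0.02277 = $15,212.8647
Regional Park District: ($668,110 − $121,000) × 0.00466 = $547,110 × 0.00466 = $2,549.5326
City of Stonebridge: $668,110 × 0.0125 = $8,351.375
Tamarack Township: $668,110 × 0.0011 = $734.921
Total = $26,848.6933

$26,848.69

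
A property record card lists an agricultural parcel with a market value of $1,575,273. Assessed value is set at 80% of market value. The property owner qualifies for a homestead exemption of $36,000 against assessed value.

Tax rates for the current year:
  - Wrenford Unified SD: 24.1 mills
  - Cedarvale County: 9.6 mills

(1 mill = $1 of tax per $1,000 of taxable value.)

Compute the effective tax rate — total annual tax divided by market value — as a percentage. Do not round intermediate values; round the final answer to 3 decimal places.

2.619%

Assessed value = $1,575,273 × 0.8 = $1,260,218.4
Taxable value = $1,260,218.4 − $36,000 = $1,224,218.4
Wrenford Unified SD: $1,224,218.4 × 0.0241 = $29,503.66344
Cedarvale County: $1,224,218.4 × 0.0096 = $11,752.49664
Total tax = $41,256.16008
Effective rate = $41,256.16008 ÷ $1,575,273 = 2.619% of market value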